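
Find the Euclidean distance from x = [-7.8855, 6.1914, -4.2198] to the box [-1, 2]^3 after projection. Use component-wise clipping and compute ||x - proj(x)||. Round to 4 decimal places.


Project each component onto [-1, 2].
clip(-7.8855) = -1.0, clip(6.1914) = 2.0, clip(-4.2198) = -1.0
Projection = [-1.0, 2.0, -1.0]
Squared diffs: [47.4101, 17.5678, 10.3671]
Distance = sqrt(75.345) = 8.6802


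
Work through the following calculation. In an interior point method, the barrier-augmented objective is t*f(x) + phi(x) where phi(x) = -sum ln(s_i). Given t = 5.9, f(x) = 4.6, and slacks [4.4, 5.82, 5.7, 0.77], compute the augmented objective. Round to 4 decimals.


Step 1: Compute log-barrier.
ln values: [1.4816, 1.7613, 1.7405, -0.2614]
phi = -(1.4816 + 1.7613 + 1.7405 - 0.2614) = -4.722
Step 2: Compute augmented objective.
t*f(x) = 5.9*4.6 = 27.14
Total = 27.14 - 4.722 = 22.418


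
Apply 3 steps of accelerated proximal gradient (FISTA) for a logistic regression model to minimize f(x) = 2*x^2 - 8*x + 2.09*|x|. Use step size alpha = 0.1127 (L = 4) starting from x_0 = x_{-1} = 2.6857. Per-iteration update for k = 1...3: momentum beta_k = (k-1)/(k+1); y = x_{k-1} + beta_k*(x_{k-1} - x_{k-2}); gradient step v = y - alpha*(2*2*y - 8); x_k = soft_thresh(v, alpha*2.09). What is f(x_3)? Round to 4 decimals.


FISTA on f(x) = 2*x^2 - 8*x + 2.09*|x|
L = 4, alpha = 0.1127
Iteration 1: beta = 0.0, y = 2.6857 + 0.0*(2.6857 - 2.6857) = 2.6857
  grad(y) = 2.7428, v = y - alpha*grad = 2.3766
  prox(v) = soft_thresh(2.3766, 0.2355) = 2.141
Iteration 2: beta = 0.3333, y = 2.141 + 0.3333*(2.141 - 2.6857) = 1.9595
  grad(y) = -0.162, v = y - alpha*grad = 1.9778
  prox(v) = soft_thresh(1.9778, 0.2355) = 1.7422
Iteration 3: beta = 0.5, y = 1.7422 + 0.5*(1.7422 - 2.141) = 1.5428
  grad(y) = -1.8288, v = y - alpha*grad = 1.7489
  prox(v) = soft_thresh(1.7489, 0.2355) = 1.5134
f(x_3) = 2*1.5134^2 - 8*1.5134 + 2.09*|1.5134| = -4.3634


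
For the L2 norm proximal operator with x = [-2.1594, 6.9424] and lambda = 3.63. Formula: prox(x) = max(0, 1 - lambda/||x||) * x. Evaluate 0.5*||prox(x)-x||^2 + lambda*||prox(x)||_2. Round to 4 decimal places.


Step 1: Compute ||x||.
||x|| = 7.2705
Step 2: Compute scaling factor.
scale = max(0, 1 - 3.63/7.2705) = 0.5007
Step 3: prox(x) = [-1.0813, 3.4762]
||prox(x)|| = 3.6405
Step 4: Proximal objective.
0.5*||prox-x||^2 = 6.5885
lambda*||prox|| = 13.215
Total = 19.8034


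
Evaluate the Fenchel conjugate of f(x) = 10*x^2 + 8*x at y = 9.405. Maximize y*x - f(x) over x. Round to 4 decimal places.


f*(y) = sup_x {y*x - a*x^2 - b*x} = sup_x {(y-b)*x - a*x^2}
FOC: (y - b) - 2a*x = 0 => x* = (y - b)/(2a)
x* = (9.405 - 8)/(2*10) = 0.0703
f*(9.405) = (y-b)^2/(4a) = (9.405 - 8)^2/(4*10)
= 1.974/40 = 0.0494


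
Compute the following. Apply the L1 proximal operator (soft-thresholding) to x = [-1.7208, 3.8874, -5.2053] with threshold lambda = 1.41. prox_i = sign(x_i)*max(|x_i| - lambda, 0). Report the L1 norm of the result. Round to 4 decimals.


Soft-thresholding with lambda = 1.41:
prox(-1.7208) = sign(-1.7208)*max(|-1.7208| - 1.41, 0) = -0.3108
prox(3.8874) = sign(3.8874)*max(|3.8874| - 1.41, 0) = 2.4774
prox(-5.2053) = sign(-5.2053)*max(|-5.2053| - 1.41, 0) = -3.7953
prox(x) = [-0.3108, 2.4774, -3.7953]
||prox(x)||_1 = 0.3108 + 2.4774 + 3.7953 = 6.5835


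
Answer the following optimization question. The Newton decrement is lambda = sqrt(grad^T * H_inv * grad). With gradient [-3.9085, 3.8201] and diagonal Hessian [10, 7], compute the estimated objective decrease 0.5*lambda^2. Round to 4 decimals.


Step 1: H is diagonal, so H^(-1) * g = [-0.3909, 0.5457].
Step 2: g^T H^(-1) g = sum_i g_i^2 / H_ii
  = (-3.9085)^2/10 + (3.8201)^2/7
  = 1.5276 + 2.0847 = 3.6124
Step 3: Objective decrease = 0.5 * g^T H^(-1) g = 1.8062


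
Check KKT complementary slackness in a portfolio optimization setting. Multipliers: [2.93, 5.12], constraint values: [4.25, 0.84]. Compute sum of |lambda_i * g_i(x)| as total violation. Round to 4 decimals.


KKT complementary slackness check:
lambda_1 * g_1 = 2.93 * 4.25 = 12.4525
lambda_2 * g_2 = 5.12 * 0.84 = 4.3008
Total violation = 12.4525 + 4.3008 = 16.7533


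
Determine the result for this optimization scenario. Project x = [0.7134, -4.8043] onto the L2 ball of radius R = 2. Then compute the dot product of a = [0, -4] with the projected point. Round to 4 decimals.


Step 1: Compute ||x|| (intermediates to 6 decimals).
||x|| = sqrt(0.7134^2 + (-4.8043)^2) = 4.856978
Step 2: Project.
Since ||x|| > R, scale = R/||x|| = 2/4.856978 = 0.411779, proj(x) = scale * x
proj(x) = [0.293763, -1.97831]
Step 3: Dot product.
a^T * proj(x) = 0*0.293763 - 4*(-1.97831) = 7.9132


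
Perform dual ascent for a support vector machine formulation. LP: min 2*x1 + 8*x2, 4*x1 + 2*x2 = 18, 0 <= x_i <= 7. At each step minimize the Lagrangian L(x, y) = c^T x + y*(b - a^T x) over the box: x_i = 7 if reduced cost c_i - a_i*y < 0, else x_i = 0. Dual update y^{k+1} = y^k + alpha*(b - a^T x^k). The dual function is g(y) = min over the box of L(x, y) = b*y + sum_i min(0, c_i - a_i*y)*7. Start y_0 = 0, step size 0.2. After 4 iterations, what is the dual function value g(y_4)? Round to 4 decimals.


Dual ascent for LP: min 2*x1 + 8*x2, 4*x1 + 2*x2 = 18, 0 <= x_i <= 7
Step 1: y^k = 0.0, reduced costs: (2.0, 8.0)
  x^k = (0.0, 0.0), subgradient = b - a^T x = 18.0
  y^{k+1} = 0.0 + 0.2*18.0 = 3.6
Step 2: y^k = 3.6, reduced costs: (-12.4, 0.8)
  x^k = (7.0, 0.0), subgradient = b - a^T x = -10.0
  y^{k+1} = 3.6 + 0.2*-10.0 = 1.6
Step 3: y^k = 1.6, reduced costs: (-4.4, 4.8)
  x^k = (7.0, 0.0), subgradient = b - a^T x = -10.0
  y^{k+1} = 1.6 + 0.2*-10.0 = -0.4
Step 4: y^k = -0.4, reduced costs: (3.6, 8.8)
  x^k = (0.0, 0.0), subgradient = b - a^T x = 18.0
  y^{k+1} = -0.4 + 0.2*18.0 = 3.2
Dual objective at y_4 = 3.2: reduced costs (-10.8, 1.6), box minimizer x = (7.0, 0.0)
g(y_4) = b*y + (c1 - a1*y)*x1 + (c2 - a2*y)*x2 = 18*3.2 + (-10.8)*7.0 + 1.6*0.0 = 57.6 - 75.6 + 0.0 = -18.0


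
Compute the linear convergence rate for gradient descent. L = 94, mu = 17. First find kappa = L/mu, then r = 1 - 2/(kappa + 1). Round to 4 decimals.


Step 1: Compute the condition number.
kappa = L/mu = 94/17 = 5.5294
Step 2: Compute the convergence rate.
r = 1 - 2/(kappa + 1) = 1 - 2*mu/(L + mu) = (L - mu)/(L + mu) = 77/111 = 0.6937


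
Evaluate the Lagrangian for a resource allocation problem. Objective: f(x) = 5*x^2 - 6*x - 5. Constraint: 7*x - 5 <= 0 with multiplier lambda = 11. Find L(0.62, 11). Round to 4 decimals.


Step 1: Evaluate f(x).
f(0.62) = 5*0.62^2 - 6*0.62 - 5 = -6.798
Step 2: Evaluate g(x).
g(0.62) = 7*0.62 - 5 = -0.66
Step 3: Compute Lagrangian.
L = -6.798 + 11*-0.66 = -14.058


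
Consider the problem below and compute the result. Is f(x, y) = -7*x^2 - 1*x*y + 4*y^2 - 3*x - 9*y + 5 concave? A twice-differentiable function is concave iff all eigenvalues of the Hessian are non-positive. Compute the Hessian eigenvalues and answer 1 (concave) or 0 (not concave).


The Hessian of f(x,y) = -7*x^2 - 1*x*y + 4*y^2 - 3*x - 9*y + 5 is:
H = [[-14, -1], [-1, 8]]
Trace = -14 + 8 = -6
Determinant = -14*8 - (-1)^2 = -113
Discriminant = (-6)^2 - 4*-113 = 488.0
Eigenvalues: lambda_1 = -14.0454, lambda_2 = 8.0454
The function is not concave.

0


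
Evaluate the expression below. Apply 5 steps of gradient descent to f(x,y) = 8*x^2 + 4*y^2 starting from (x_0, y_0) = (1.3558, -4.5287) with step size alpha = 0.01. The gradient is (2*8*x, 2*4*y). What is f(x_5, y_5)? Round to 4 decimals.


Gradient descent on f(x,y) = 8*x^2 + 4*y^2.
Starting point: (1.3558, -4.5287), alpha = 0.01
Step 1: grad_x = 2*8*1.3558 = 21.6928, grad_y = 2*4*-4.5287 = -36.2296
  x_1 = 1.3558 - 0.01*21.6928 = 1.1389
  y_1 = -4.5287 - 0.01*-36.2296 = -4.1664
Step 2: grad_x = 2*8*1.1389 = 18.222, grad_y = 2*4*-4.1664 = -33.3312
  x_2 = 1.1389 - 0.01*18.222 = 0.9567
  y_2 = -4.1664 - 0.01*-33.3312 = -3.8331
Step 3: grad_x = 2*8*0.9567 = 15.3064, grad_y = 2*4*-3.8331 = -30.6647
  x_3 = 0.9567 - 0.01*15.3064 = 0.8036
  y_3 = -3.8331 - 0.01*-30.6647 = -3.5264
Step 4: grad_x = 2*8*0.8036 = 12.8574, grad_y = 2*4*-3.5264 = -28.2116
  x_4 = 0.8036 - 0.01*12.8574 = 0.675
  y_4 = -3.5264 - 0.01*-28.2116 = -3.2443
Step 5: grad_x = 2*8*0.675 = 10.8002, grad_y = 2*4*-3.2443 = -25.9546
  x_5 = 0.675 - 0.01*10.8002 = 0.567
  y_5 = -3.2443 - 0.01*-25.9546 = -2.9848
f(0.567, -2.9848) = 8*0.567^2 + 4*(-2.9848)^2 = 38.2077


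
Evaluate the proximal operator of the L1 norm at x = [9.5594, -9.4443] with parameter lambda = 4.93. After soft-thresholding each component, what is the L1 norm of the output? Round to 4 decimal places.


Soft-thresholding with lambda = 4.93:
prox(9.5594) = sign(9.5594)*max(|9.5594| - 4.93, 0) = 4.6294
prox(-9.4443) = sign(-9.4443)*max(|-9.4443| - 4.93, 0) = -4.5143
prox(x) = [4.6294, -4.5143]
||prox(x)||_1 = 4.6294 + 4.5143 = 9.1437


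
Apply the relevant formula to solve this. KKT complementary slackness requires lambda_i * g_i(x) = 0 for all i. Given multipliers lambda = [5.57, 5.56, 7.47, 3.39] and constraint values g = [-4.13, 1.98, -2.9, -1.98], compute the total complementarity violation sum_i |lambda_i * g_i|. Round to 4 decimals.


KKT complementary slackness check:
lambda_1 * g_1 = 5.57 * -4.13 = -23.0041
lambda_2 * g_2 = 5.56 * 1.98 = 11.0088
lambda_3 * g_3 = 7.47 * -2.9 = -21.663
lambda_4 * g_4 = 3.39 * -1.98 = -6.7122
Total violation = 23.0041 + 11.0088 + 21.663 + 6.7122 = 62.3881


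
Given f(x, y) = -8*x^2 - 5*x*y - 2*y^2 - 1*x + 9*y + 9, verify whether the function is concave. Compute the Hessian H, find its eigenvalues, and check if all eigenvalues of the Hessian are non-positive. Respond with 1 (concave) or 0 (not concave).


The Hessian of f(x,y) = -8*x^2 - 5*x*y - 2*y^2 - 1*x + 9*y + 9 is:
H = [[-16, -5], [-5, -4]]
Trace = -16 - 4 = -20
Determinant = -16*-4 - (-5)^2 = 39
Discriminant = (-20)^2 - 4*39 = 244.0
Eigenvalues: lambda_1 = -17.8102, lambda_2 = -2.1898
The function is concave.

1


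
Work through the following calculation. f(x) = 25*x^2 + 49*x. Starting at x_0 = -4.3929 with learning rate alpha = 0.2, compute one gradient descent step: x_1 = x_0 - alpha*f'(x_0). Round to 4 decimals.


We compute the gradient at x_0 and apply the update.
f'(x) = 50*x + 49
f'(-4.3929) = 50*-4.3929 + 49 = -170.645
x_1 = -4.3929 - 0.2*-170.645 = 29.7361


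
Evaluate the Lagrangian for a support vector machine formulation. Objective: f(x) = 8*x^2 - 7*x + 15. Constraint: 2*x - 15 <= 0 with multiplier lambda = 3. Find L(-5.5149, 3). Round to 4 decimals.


Step 1: Evaluate f(x).
f(-5.5149) = 8*(-5.5149)^2 - 7*(-5.5149) + 15 = 296.9173
Step 2: Evaluate g(x).
g(-5.5149) = 2*-5.5149 - 15 = -26.0298
Step 3: Compute Lagrangian.
L = 296.9173 + 3*-26.0298 = 218.8279


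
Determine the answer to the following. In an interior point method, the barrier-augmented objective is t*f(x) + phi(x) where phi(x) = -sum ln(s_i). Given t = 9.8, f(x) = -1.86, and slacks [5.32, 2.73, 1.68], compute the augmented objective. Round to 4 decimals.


Step 1: Compute log-barrier.
ln values: [1.6715, 1.0043, 0.5188]
phi = -(1.6715 + 1.0043 + 0.5188) = -3.1946
Step 2: Compute augmented objective.
t*f(x) = 9.8*-1.86 = -18.228
Total = -18.228 - 3.1946 = -21.4226


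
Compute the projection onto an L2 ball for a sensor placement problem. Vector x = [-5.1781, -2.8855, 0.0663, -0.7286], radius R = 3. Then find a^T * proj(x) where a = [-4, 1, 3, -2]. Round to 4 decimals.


Step 1: Compute ||x|| (intermediates to 6 decimals).
||x|| = sqrt((-5.1781)^2 + (-2.8855)^2 + 0.0663^2 + (-0.7286)^2) = 5.972779
Step 2: Project.
Since ||x|| > R, scale = R/||x|| = 3/5.972779 = 0.502279, proj(x) = scale * x
proj(x) = [-2.600851, -1.449326, 0.033301, -0.36596]
Step 3: Dot product.
a^T * proj(x) = -4*(-2.600851) + 1*(-1.449326) + 3*0.033301 - 2*(-0.36596) = 9.7859


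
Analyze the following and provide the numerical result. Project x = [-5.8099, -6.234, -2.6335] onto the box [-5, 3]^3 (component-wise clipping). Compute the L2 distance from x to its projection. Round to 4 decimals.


Project each component onto [-5, 3].
clip(-5.8099) = -5.0, clip(-6.234) = -5.0, clip(-2.6335) = -2.6335
Projection = [-5.0, -5.0, -2.6335]
Squared diffs: [0.6559, 1.5228, 0.0]
Distance = sqrt(2.1787) = 1.476


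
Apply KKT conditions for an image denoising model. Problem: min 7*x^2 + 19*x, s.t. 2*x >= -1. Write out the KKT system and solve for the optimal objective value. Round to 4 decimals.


Step 1: Try lambda = 0 (constraint inactive).
x_unc = -19/(2*7) = -1.3571
Check: 2*-1.3571 = -2.7142 < -1 -- violated!
Step 2: Constraint must be active: 2*x = -1
x* = -1/2 = -0.5
lambda = (2*7*(-0.5) + 19)/2 = 6.0
Step 3: Compute optimal value.
f(x*) = 7*(-0.5)^2 + 19*(-0.5) = -7.75


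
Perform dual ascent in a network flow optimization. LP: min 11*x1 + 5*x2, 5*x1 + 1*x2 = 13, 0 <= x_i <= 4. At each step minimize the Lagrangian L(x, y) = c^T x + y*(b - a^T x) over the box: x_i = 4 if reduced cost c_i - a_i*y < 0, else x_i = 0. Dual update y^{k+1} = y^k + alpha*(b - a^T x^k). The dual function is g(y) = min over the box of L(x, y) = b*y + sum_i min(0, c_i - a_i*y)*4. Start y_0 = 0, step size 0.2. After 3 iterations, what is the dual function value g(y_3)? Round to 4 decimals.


Dual ascent for LP: min 11*x1 + 5*x2, 5*x1 + 1*x2 = 13, 0 <= x_i <= 4
Step 1: y^k = 0.0, reduced costs: (11.0, 5.0)
  x^k = (0.0, 0.0), subgradient = b - a^T x = 13.0
  y^{k+1} = 0.0 + 0.2*13.0 = 2.6
Step 2: y^k = 2.6, reduced costs: (-2.0, 2.4)
  x^k = (4.0, 0.0), subgradient = b - a^T x = -7.0
  y^{k+1} = 2.6 + 0.2*-7.0 = 1.2
Step 3: y^k = 1.2, reduced costs: (5.0, 3.8)
  x^k = (0.0, 0.0), subgradient = b - a^T x = 13.0
  y^{k+1} = 1.2 + 0.2*13.0 = 3.8
Dual objective at y_3 = 3.8: reduced costs (-8.0, 1.2), box minimizer x = (4.0, 0.0)
g(y_3) = b*y + (c1 - a1*y)*x1 + (c2 - a2*y)*x2 = 13*3.8 + (-8.0)*4.0 + 1.2*0.0 = 49.4 - 32.0 + 0.0 = 17.4


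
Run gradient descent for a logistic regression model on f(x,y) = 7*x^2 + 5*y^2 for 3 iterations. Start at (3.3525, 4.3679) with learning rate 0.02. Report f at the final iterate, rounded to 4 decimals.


Gradient descent on f(x,y) = 7*x^2 + 5*y^2.
Starting point: (3.3525, 4.3679), alpha = 0.02
Step 1: grad_x = 2*7*3.3525 = 46.935, grad_y = 2*5*4.3679 = 43.679
  x_1 = 3.3525 - 0.02*46.935 = 2.4138
  y_1 = 4.3679 - 0.02*43.679 = 3.4943
Step 2: grad_x = 2*7*2.4138 = 33.7932, grad_y = 2*5*3.4943 = 34.9432
  x_2 = 2.4138 - 0.02*33.7932 = 1.7379
  y_2 = 3.4943 - 0.02*34.9432 = 2.7955
Step 3: grad_x = 2*7*1.7379 = 24.3311, grad_y = 2*5*2.7955 = 27.9546
  x_3 = 1.7379 - 0.02*24.3311 = 1.2513
  y_3 = 2.7955 - 0.02*27.9546 = 2.2364
f(1.2513, 2.2364) = 7*1.2513^2 + 5*2.2364^2 = 35.9671


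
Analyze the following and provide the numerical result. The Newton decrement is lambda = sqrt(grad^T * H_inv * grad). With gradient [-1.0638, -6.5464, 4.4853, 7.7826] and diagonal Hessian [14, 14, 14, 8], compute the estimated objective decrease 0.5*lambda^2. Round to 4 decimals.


Step 1: H is diagonal, so H^(-1) * g = [-0.076, -0.4676, 0.3204, 0.9728].
Step 2: g^T H^(-1) g = sum_i g_i^2 / H_ii
  = (-1.0638)^2/14 + (-6.5464)^2/14 + (4.4853)^2/14 + (7.7826)^2/8
  = 0.0808 + 3.0611 + 1.437 + 7.5711 = 12.15
Step 3: Objective decrease = 0.5 * g^T H^(-1) g = 6.075


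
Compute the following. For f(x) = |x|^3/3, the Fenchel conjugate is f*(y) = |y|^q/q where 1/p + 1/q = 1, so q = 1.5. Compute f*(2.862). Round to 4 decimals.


The conjugate exponent q satisfies 1/p + 1/q = 1.
p = 3, so q = 3/(3 - 1) = 1.5
|y|^q = 2.862^1.5 = 4.8418
f*(2.862) = 4.8418 / 1.5 = 3.2278


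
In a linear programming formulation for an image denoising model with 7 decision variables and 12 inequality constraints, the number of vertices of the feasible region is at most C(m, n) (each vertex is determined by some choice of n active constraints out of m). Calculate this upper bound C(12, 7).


Each vertex corresponds to some choice of n active constraints out of m, so the number of vertices is at most C(m, n) = m! / (n!(m-n)!).
m = 12, n = 7
Numerator: 12 * 11 * 10 * 9 * 8 * 7 * 6
Denominator: 7! = 5040
C(12, 7) = 792


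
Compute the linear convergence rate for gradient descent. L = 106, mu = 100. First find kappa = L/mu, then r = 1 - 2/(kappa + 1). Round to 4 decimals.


Step 1: Compute the condition number.
kappa = L/mu = 106/100 = 1.06
Step 2: Compute the convergence rate.
r = 1 - 2/(kappa + 1) = 1 - 2*mu/(L + mu) = (L - mu)/(L + mu) = 6/206 = 0.0291


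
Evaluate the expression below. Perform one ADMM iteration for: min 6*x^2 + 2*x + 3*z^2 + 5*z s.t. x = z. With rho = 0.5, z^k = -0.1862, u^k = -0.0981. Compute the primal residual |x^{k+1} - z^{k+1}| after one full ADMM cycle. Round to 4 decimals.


ADMM iteration with rho = 0.5, z^k = -0.1862, u^k = -0.0981
Step 1: x-update.
Minimize 6*x^2 + 2*x + (0.5/2)*(x + 0.1862 - 0.0981)^2
FOC: (2*6 + 0.5)*x = -2 + 0.5*(-0.1862 + 0.0981)
x^{k+1} = -0.1635
Step 2: z-update.
Minimize 3*z^2 + 5*z + (0.5/2)*(-0.1635 - z - 0.0981)^2
FOC: (2*3 + 0.5)*z = -5 + 0.5*(-0.1635 - 0.0981)
z^{k+1} = -0.7894
Step 3: u-update.
u^{k+1} = -0.0981 - 0.1635 + 0.7894 = 0.5277
Step 4: Primal residual = |-0.1635 + 0.7894| = 0.6258


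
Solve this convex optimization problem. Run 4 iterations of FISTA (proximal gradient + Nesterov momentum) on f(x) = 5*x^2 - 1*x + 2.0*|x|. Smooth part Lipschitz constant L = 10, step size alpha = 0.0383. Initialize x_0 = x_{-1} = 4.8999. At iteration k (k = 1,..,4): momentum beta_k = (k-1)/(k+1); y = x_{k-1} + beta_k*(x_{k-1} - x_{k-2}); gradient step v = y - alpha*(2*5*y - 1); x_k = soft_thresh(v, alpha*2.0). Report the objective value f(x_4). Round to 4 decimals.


FISTA on f(x) = 5*x^2 - 1*x + 2.0*|x|
L = 10, alpha = 0.0383
Iteration 1: beta = 0.0, y = 4.8999 + 0.0*(4.8999 - 4.8999) = 4.8999
  grad(y) = 47.999, v = y - alpha*grad = 3.0615
  prox(v) = soft_thresh(3.0615, 0.0766) = 2.9849
Iteration 2: beta = 0.3333, y = 2.9849 + 0.3333*(2.9849 - 4.8999) = 2.3466
  grad(y) = 22.4662, v = y - alpha*grad = 1.4862
  prox(v) = soft_thresh(1.4862, 0.0766) = 1.4096
Iteration 3: beta = 0.5, y = 1.4096 + 0.5*(1.4096 - 2.9849) = 0.6219
  grad(y) = 5.2188, v = y - alpha*grad = 0.422
  prox(v) = soft_thresh(0.422, 0.0766) = 0.3454
Iteration 4: beta = 0.6, y = 0.3454 + 0.6*(0.3454 - 1.4096) = -0.2931
  grad(y) = -3.931, v = y - alpha*grad = -0.1425
  prox(v) = soft_thresh(-0.1425, 0.0766) = -0.0659
f(x_4) = 5*(-0.0659)^2 - 1*(-0.0659) + 2.0*|-0.0659| = 0.2196


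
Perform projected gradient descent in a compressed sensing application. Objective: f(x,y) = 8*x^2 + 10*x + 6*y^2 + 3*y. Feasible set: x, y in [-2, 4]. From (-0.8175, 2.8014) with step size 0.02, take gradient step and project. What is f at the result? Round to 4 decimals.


Step 1: Compute gradient at (-0.8175, 2.8014).
grad_x = 2*8*-0.8175 + 10 = -3.08
grad_y = 2*6*2.8014 + 3 = 36.6168
Step 2: Gradient step.
x_raw = -0.8175 - 0.02*-3.08 = -0.7559
y_raw = 2.8014 - 0.02*36.6168 = 2.0691
Step 3: Project onto [-2, 4].
x_proj = clip(-0.7559) = -0.7559
y_proj = clip(2.0691) = 2.0691
Step 4: Evaluate f.
f(-0.7559, 2.0691) = 28.9054


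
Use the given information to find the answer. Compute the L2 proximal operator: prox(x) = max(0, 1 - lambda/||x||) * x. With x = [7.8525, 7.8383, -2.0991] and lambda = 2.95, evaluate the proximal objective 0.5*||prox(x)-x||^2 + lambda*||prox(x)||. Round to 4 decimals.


Step 1: Compute ||x||.
||x|| = 11.2919
Step 2: Compute scaling factor.
scale = max(0, 1 - 2.95/11.2919) = 0.7388
Step 3: prox(x) = [5.801, 5.7905, -1.5507]
||prox(x)|| = 8.3419
Step 4: Proximal objective.
0.5*||prox-x||^2 = 4.3513
lambda*||prox|| = 24.6086
Total = 28.9598


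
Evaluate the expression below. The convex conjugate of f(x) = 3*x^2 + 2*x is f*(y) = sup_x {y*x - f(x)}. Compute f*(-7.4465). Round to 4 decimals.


f*(y) = sup_x {y*x - a*x^2 - b*x} = sup_x {(y-b)*x - a*x^2}
FOC: (y - b) - 2a*x = 0 => x* = (y - b)/(2a)
x* = (-7.4465 - 2)/(2*3) = -1.5744
f*(-7.4465) = (y-b)^2/(4a) = (-7.4465 - 2)^2/(4*3)
= 89.2364/12 = 7.4364


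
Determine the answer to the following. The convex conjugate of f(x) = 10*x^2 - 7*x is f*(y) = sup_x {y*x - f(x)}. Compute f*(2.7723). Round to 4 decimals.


f*(y) = sup_x {y*x - a*x^2 - b*x} = sup_x {(y-b)*x - a*x^2}
FOC: (y - b) - 2a*x = 0 => x* = (y - b)/(2a)
x* = (2.7723 + 7)/(2*10) = 0.4886
f*(2.7723) = (y-b)^2/(4a) = (2.7723 + 7)^2/(4*10)
= 95.4978/40 = 2.3874


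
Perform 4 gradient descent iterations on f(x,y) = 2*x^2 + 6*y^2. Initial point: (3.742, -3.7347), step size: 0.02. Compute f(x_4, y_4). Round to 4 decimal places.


Gradient descent on f(x,y) = 2*x^2 + 6*y^2.
Starting point: (3.742, -3.7347), alpha = 0.02
Step 1: grad_x = 2*2*3.742 = 14.968, grad_y = 2*6*-3.7347 = -44.8164
  x_1 = 3.742 - 0.02*14.968 = 3.4426
  y_1 = -3.7347 - 0.02*-44.8164 = -2.8384
Step 2: grad_x = 2*2*3.4426 = 13.7706, grad_y = 2*6*-2.8384 = -34.0605
  x_2 = 3.4426 - 0.02*13.7706 = 3.1672
  y_2 = -2.8384 - 0.02*-34.0605 = -2.1572
Step 3: grad_x = 2*2*3.1672 = 12.6689, grad_y = 2*6*-2.1572 = -25.886
  x_3 = 3.1672 - 0.02*12.6689 = 2.9139
  y_3 = -2.1572 - 0.02*-25.886 = -1.6394
Step 4: grad_x = 2*2*2.9139 = 11.6554, grad_y = 2*6*-1.6394 = -19.6733
  x_4 = 2.9139 - 0.02*11.6554 = 2.6807
  y_4 = -1.6394 - 0.02*-19.6733 = -1.246
f(2.6807, -1.246) = 2*2.6807^2 + 6*(-1.246)^2 = 23.6875


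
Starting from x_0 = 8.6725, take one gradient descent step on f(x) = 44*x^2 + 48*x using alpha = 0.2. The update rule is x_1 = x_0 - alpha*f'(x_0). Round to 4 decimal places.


We compute the gradient at x_0 and apply the update.
f'(x) = 88*x + 48
f'(8.6725) = 88*8.6725 + 48 = 811.18
x_1 = 8.6725 - 0.2*811.18 = -153.5635


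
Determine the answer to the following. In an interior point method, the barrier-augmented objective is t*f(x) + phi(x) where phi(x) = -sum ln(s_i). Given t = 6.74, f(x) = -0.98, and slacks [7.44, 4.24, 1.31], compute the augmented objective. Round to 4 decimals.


Step 1: Compute log-barrier.
ln values: [2.0069, 1.4446, 0.27]
phi = -(2.0069 + 1.4446 + 0.27) = -3.7215
Step 2: Compute augmented objective.
t*f(x) = 6.74*-0.98 = -6.6052
Total = -6.6052 - 3.7215 = -10.3267


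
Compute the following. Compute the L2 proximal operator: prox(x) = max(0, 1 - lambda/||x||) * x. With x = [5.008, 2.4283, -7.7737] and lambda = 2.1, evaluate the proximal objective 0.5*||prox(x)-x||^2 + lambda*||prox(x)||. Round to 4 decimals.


Step 1: Compute ||x||.
||x|| = 9.5607
Step 2: Compute scaling factor.
scale = max(0, 1 - 2.1/9.5607) = 0.7804
Step 3: prox(x) = [3.908, 1.8949, -6.0662]
||prox(x)|| = 7.4607
Step 4: Proximal objective.
0.5*||prox-x||^2 = 2.205
lambda*||prox|| = 15.6675
Total = 17.8725


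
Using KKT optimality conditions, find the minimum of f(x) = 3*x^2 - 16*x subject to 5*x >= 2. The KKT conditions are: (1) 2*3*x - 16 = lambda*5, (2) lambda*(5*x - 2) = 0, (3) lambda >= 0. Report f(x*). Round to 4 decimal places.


Step 1: Try lambda = 0 (constraint inactive).
Stationarity: 2*3*x - 16 = 0
x* = 16/(2*3) = 8/3 = 2.6667 (rounded; the exact value 8/3 is used below)
Check constraint: 5*2.6667 = 13.3335 >= 2 -- satisfied.
Step 2: Compute optimal value.
f(x*) = 3*(8/3)^2 - 16*(8/3) = -21.3333


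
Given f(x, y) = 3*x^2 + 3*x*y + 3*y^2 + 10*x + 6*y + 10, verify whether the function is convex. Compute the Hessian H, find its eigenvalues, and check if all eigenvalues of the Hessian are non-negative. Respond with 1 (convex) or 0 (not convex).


The Hessian of f(x,y) = 3*x^2 + 3*x*y + 3*y^2 + 10*x + 6*y + 10 is:
H = [[6, 3], [3, 6]]
Trace = 6 + 6 = 12
Determinant = 6*6 - (3)^2 = 27
Discriminant = (12)^2 - 4*27 = 36.0
Eigenvalues: lambda_1 = 3.0, lambda_2 = 9.0
The function is convex.

1


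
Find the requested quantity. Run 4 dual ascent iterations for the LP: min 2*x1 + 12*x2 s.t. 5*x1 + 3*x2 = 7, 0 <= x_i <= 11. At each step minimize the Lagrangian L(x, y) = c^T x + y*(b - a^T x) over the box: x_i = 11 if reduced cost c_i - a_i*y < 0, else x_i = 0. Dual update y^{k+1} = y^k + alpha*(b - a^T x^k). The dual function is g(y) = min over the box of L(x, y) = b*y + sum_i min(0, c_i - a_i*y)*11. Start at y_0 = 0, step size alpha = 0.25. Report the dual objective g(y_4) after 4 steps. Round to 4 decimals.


Dual ascent for LP: min 2*x1 + 12*x2, 5*x1 + 3*x2 = 7, 0 <= x_i <= 11
Step 1: y^k = 0.0, reduced costs: (2.0, 12.0)
  x^k = (0.0, 0.0), subgradient = b - a^T x = 7.0
  y^{k+1} = 0.0 + 0.25*7.0 = 1.75
Step 2: y^k = 1.75, reduced costs: (-6.75, 6.75)
  x^k = (11.0, 0.0), subgradient = b - a^T x = -48.0
  y^{k+1} = 1.75 + 0.25*-48.0 = -10.25
Step 3: y^k = -10.25, reduced costs: (53.25, 42.75)
  x^k = (0.0, 0.0), subgradient = b - a^T x = 7.0
  y^{k+1} = -10.25 + 0.25*7.0 = -8.5
Step 4: y^k = -8.5, reduced costs: (44.5, 37.5)
  x^k = (0.0, 0.0), subgradient = b - a^T x = 7.0
  y^{k+1} = -8.5 + 0.25*7.0 = -6.75
Dual objective at y_4 = -6.75: reduced costs (35.75, 32.25), box minimizer x = (0.0, 0.0)
g(y_4) = b*y + (c1 - a1*y)*x1 + (c2 - a2*y)*x2 = 7*(-6.75) + 35.75*0.0 + 32.25*0.0 = -47.25 + 0.0 + 0.0 = -47.25


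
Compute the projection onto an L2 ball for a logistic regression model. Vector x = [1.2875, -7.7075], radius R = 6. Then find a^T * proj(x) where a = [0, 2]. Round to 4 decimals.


Step 1: Compute ||x|| (intermediates to 6 decimals).
||x|| = sqrt(1.2875^2 + (-7.7075)^2) = 7.814295
Step 2: Project.
Since ||x|| > R, scale = R/||x|| = 6/7.814295 = 0.767824, proj(x) = scale * x
proj(x) = [0.988573, -5.918003]
Step 3: Dot product.
a^T * proj(x) = 0*0.988573 + 2*(-5.918003) = -11.836


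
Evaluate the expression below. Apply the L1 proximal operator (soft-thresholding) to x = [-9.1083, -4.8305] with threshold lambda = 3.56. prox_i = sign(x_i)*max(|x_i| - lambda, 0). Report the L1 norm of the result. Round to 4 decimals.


Soft-thresholding with lambda = 3.56:
prox(-9.1083) = sign(-9.1083)*max(|-9.1083| - 3.56, 0) = -5.5483
prox(-4.8305) = sign(-4.8305)*max(|-4.8305| - 3.56, 0) = -1.2705
prox(x) = [-5.5483, -1.2705]
||prox(x)||_1 = 5.5483 + 1.2705 = 6.8188


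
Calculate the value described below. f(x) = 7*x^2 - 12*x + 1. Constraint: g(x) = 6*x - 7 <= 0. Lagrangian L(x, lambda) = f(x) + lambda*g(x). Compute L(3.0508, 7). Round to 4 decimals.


Step 1: Evaluate f(x).
f(3.0508) = 7*3.0508^2 - 12*3.0508 + 1 = 29.5421
Step 2: Evaluate g(x).
g(3.0508) = 6*3.0508 - 7 = 11.3048
Step 3: Compute Lagrangian.
L = 29.5421 + 7*11.3048 = 108.6757


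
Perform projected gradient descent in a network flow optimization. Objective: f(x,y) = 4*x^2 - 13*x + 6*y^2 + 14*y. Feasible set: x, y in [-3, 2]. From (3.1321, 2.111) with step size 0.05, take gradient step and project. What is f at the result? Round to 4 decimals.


Step 1: Compute gradient at (3.1321, 2.111).
grad_x = 2*4*3.1321 - 13 = 12.0568
grad_y = 2*6*2.111 + 14 = 39.332
Step 2: Gradient step.
x_raw = 3.1321 - 0.05*12.0568 = 2.5293
y_raw = 2.111 - 0.05*39.332 = 0.1444
Step 3: Project onto [-3, 2].
x_proj = clip(2.5293) = 2.0
y_proj = clip(0.1444) = 0.1444
Step 4: Evaluate f.
f(2.0, 0.1444) = -7.8533


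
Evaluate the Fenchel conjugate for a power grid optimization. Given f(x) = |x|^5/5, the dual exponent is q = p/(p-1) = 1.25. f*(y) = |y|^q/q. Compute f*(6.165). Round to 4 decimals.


The conjugate exponent q satisfies 1/p + 1/q = 1.
p = 5, so q = 5/(5 - 1) = 1.25
|y|^q = 6.165^1.25 = 9.7144
f*(6.165) = 9.7144 / 1.25 = 7.7715


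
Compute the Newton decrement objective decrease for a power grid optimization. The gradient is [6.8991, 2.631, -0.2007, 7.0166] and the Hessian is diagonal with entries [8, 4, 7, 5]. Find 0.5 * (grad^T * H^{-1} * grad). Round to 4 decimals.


Step 1: H is diagonal, so H^(-1) * g = [0.8624, 0.6578, -0.0287, 1.4033].
Step 2: g^T H^(-1) g = sum_i g_i^2 / H_ii
  = (6.8991)^2/8 + (2.631)^2/4 + (-0.2007)^2/7 + (7.0166)^2/5
  = 5.9497 + 1.7305 + 0.0058 + 9.8465 = 17.5325
Step 3: Objective decrease = 0.5 * g^T H^(-1) g = 8.7663


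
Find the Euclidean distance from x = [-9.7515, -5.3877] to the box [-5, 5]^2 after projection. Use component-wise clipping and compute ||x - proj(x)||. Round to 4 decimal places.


Project each component onto [-5, 5].
clip(-9.7515) = -5.0, clip(-5.3877) = -5.0
Projection = [-5.0, -5.0]
Squared diffs: [22.5768, 0.1503]
Distance = sqrt(22.7271) = 4.7673


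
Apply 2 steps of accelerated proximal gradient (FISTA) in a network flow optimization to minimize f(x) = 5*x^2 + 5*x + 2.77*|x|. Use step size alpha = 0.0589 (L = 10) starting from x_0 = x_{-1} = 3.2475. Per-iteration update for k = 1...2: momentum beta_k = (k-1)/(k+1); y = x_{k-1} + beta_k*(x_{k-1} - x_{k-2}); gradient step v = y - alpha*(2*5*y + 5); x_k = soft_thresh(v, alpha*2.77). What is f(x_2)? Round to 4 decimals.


FISTA on f(x) = 5*x^2 + 5*x + 2.77*|x|
L = 10, alpha = 0.0589
Iteration 1: beta = 0.0, y = 3.2475 + 0.0*(3.2475 - 3.2475) = 3.2475
  grad(y) = 37.475, v = y - alpha*grad = 1.0402
  prox(v) = soft_thresh(1.0402, 0.1632) = 0.8771
Iteration 2: beta = 0.3333, y = 0.8771 + 0.3333*(0.8771 - 3.2475) = 0.0869
  grad(y) = 5.8693, v = y - alpha*grad = -0.2588
  prox(v) = soft_thresh(-0.2588, 0.1632) = -0.0956
f(x_2) = 5*(-0.0956)^2 + 5*(-0.0956) + 2.77*|-0.0956| = -0.1675


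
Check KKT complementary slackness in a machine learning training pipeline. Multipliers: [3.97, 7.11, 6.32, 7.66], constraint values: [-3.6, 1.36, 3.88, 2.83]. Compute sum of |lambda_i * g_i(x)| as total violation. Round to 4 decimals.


KKT complementary slackness check:
lambda_1 * g_1 = 3.97 * -3.6 = -14.292
lambda_2 * g_2 = 7.11 * 1.36 = 9.6696
lambda_3 * g_3 = 6.32 * 3.88 = 24.5216
lambda_4 * g_4 = 7.66 * 2.83 = 21.6778
Total violation = 14.292 + 9.6696 + 24.5216 + 21.6778 = 70.161


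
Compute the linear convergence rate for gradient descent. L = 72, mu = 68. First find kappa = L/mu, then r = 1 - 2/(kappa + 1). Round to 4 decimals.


Step 1: Compute the condition number.
kappa = L/mu = 72/68 = 1.0588
Step 2: Compute the convergence rate.
r = 1 - 2/(kappa + 1) = 1 - 2*mu/(L + mu) = (L - mu)/(L + mu) = 4/140 = 0.0286


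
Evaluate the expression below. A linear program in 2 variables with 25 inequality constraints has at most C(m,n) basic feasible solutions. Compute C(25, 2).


Each vertex corresponds to some choice of n active constraints out of m, so the number of vertices is at most C(m, n) = m! / (n!(m-n)!).
m = 25, n = 2
Numerator: 25 * 24
Denominator: 2! = 2
C(25, 2) = 300


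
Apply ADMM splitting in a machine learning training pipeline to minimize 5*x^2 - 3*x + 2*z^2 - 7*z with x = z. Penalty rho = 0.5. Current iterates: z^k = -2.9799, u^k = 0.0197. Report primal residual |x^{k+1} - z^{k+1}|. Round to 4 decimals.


ADMM iteration with rho = 0.5, z^k = -2.9799, u^k = 0.0197
Step 1: x-update.
Minimize 5*x^2 - 3*x + (0.5/2)*(x + 2.9799 + 0.0197)^2
FOC: (2*5 + 0.5)*x = 3 + 0.5*(-2.9799 - 0.0197)
x^{k+1} = 0.1429
Step 2: z-update.
Minimize 2*z^2 - 7*z + (0.5/2)*(0.1429 - z + 0.0197)^2
FOC: (2*2 + 0.5)*z = 7 + 0.5*(0.1429 + 0.0197)
z^{k+1} = 1.5736
Step 3: u-update.
u^{k+1} = 0.0197 + 0.1429 - 1.5736 = -1.411
Step 4: Primal residual = |0.1429 - 1.5736| = 1.4307


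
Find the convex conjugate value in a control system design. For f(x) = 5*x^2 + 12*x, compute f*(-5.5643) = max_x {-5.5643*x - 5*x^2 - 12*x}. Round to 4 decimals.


f*(y) = sup_x {y*x - a*x^2 - b*x} = sup_x {(y-b)*x - a*x^2}
FOC: (y - b) - 2a*x = 0 => x* = (y - b)/(2a)
x* = (-5.5643 - 12)/(2*5) = -1.7564
f*(-5.5643) = (y-b)^2/(4a) = (-5.5643 - 12)^2/(4*5)
= 308.5046/20 = 15.4252


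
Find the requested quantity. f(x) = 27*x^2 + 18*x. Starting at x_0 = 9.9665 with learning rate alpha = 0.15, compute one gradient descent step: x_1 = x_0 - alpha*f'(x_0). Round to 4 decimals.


We compute the gradient at x_0 and apply the update.
f'(x) = 54*x + 18
f'(9.9665) = 54*9.9665 + 18 = 556.191
x_1 = 9.9665 - 0.15*556.191 = -73.4622


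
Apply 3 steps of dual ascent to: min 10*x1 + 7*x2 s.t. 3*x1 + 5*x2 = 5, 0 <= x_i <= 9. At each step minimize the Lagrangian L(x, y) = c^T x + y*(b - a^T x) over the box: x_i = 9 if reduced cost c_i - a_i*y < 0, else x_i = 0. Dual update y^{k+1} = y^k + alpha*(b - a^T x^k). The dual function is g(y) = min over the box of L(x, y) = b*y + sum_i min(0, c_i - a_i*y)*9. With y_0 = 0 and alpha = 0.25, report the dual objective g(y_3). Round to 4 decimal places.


Dual ascent for LP: min 10*x1 + 7*x2, 3*x1 + 5*x2 = 5, 0 <= x_i <= 9
Step 1: y^k = 0.0, reduced costs: (10.0, 7.0)
  x^k = (0.0, 0.0), subgradient = b - a^T x = 5.0
  y^{k+1} = 0.0 + 0.25*5.0 = 1.25
Step 2: y^k = 1.25, reduced costs: (6.25, 0.75)
  x^k = (0.0, 0.0), subgradient = b - a^T x = 5.0
  y^{k+1} = 1.25 + 0.25*5.0 = 2.5
Step 3: y^k = 2.5, reduced costs: (2.5, -5.5)
  x^k = (0.0, 9.0), subgradient = b - a^T x = -40.0
  y^{k+1} = 2.5 + 0.25*-40.0 = -7.5
Dual objective at y_3 = -7.5: reduced costs (32.5, 44.5), box minimizer x = (0.0, 0.0)
g(y_3) = b*y + (c1 - a1*y)*x1 + (c2 - a2*y)*x2 = 5*(-7.5) + 32.5*0.0 + 44.5*0.0 = -37.5 + 0.0 + 0.0 = -37.5


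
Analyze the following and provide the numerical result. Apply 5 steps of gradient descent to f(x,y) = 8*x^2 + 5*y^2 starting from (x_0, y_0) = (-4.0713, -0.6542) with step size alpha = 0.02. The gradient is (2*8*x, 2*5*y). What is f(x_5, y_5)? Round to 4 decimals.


Gradient descent on f(x,y) = 8*x^2 + 5*y^2.
Starting point: (-4.0713, -0.6542), alpha = 0.02
Step 1: grad_x = 2*8*-4.0713 = -65.1408, grad_y = 2*5*-0.6542 = -6.542
  x_1 = -4.0713 - 0.02*-65.1408 = -2.7685
  y_1 = -0.6542 - 0.02*-6.542 = -0.5234
Step 2: grad_x = 2*8*-2.7685 = -44.2957, grad_y = 2*5*-0.5234 = -5.2336
  x_2 = -2.7685 - 0.02*-44.2957 = -1.8826
  y_2 = -0.5234 - 0.02*-5.2336 = -0.4187
Step 3: grad_x = 2*8*-1.8826 = -30.1211, grad_y = 2*5*-0.4187 = -4.1869
  x_3 = -1.8826 - 0.02*-30.1211 = -1.2801
  y_3 = -0.4187 - 0.02*-4.1869 = -0.335
Step 4: grad_x = 2*8*-1.2801 = -20.4824, grad_y = 2*5*-0.335 = -3.3495
  x_4 = -1.2801 - 0.02*-20.4824 = -0.8705
  y_4 = -0.335 - 0.02*-3.3495 = -0.268
Step 5: grad_x = 2*8*-0.8705 = -13.928, grad_y = 2*5*-0.268 = -2.6796
  x_5 = -0.8705 - 0.02*-13.928 = -0.5919
  y_5 = -0.268 - 0.02*-2.6796 = -0.2144
f(-0.5919, -0.2144) = 8*(-0.5919)^2 + 5*(-0.2144)^2 = 3.0329


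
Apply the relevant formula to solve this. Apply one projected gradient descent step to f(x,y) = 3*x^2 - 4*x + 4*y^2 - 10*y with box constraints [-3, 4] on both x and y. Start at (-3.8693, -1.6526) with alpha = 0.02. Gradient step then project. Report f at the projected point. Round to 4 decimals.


Step 1: Compute gradient at (-3.8693, -1.6526).
grad_x = 2*3*-3.8693 - 4 = -27.2158
grad_y = 2*4*-1.6526 - 10 = -23.2208
Step 2: Gradient step.
x_raw = -3.8693 - 0.02*-27.2158 = -3.325
y_raw = -1.6526 - 0.02*-23.2208 = -1.1882
Step 3: Project onto [-3, 4].
x_proj = clip(-3.325) = -3.0
y_proj = clip(-1.1882) = -1.1882
Step 4: Evaluate f.
f(-3.0, -1.1882) = 56.529


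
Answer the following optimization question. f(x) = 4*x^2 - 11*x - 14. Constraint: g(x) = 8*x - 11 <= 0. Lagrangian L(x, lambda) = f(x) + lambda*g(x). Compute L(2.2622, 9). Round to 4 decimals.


Step 1: Evaluate f(x).
f(2.2622) = 4*2.2622^2 - 11*2.2622 - 14 = -18.414
Step 2: Evaluate g(x).
g(2.2622) = 8*2.2622 - 11 = 7.0976
Step 3: Compute Lagrangian.
L = -18.414 + 9*7.0976 = 45.4644


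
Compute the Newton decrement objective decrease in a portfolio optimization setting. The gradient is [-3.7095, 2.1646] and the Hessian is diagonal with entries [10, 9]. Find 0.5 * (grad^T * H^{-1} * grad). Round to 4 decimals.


Step 1: H is diagonal, so H^(-1) * g = [-0.371, 0.2405].
Step 2: g^T H^(-1) g = sum_i g_i^2 / H_ii
  = (-3.7095)^2/10 + (2.1646)^2/9
  = 1.376 + 0.5206 = 1.8966
Step 3: Objective decrease = 0.5 * g^T H^(-1) g = 0.9483


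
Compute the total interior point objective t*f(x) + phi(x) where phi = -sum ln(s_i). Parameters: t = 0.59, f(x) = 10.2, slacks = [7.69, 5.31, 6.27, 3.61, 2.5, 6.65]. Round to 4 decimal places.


Step 1: Compute log-barrier.
ln values: [2.0399, 1.6696, 1.8358, 1.2837, 0.9163, 1.8946]
phi = -(2.0399 + 1.6696 + 1.8358 + 1.2837 + 0.9163 + 1.8946) = -9.6399
Step 2: Compute augmented objective.
t*f(x) = 0.59*10.2 = 6.018
Total = 6.018 - 9.6399 = -3.6219


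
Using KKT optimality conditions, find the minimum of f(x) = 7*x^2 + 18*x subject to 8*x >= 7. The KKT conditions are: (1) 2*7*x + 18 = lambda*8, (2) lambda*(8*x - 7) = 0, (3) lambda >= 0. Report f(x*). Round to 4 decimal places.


Step 1: Try lambda = 0 (constraint inactive).
x_unc = -18/(2*7) = -1.2857
Check: 8*-1.2857 = -10.2856 < 7 -- violated!
Step 2: Constraint must be active: 8*x = 7
x* = 7/8 = 0.875
lambda = (2*7*0.875 + 18)/8 = 3.7813
Step 3: Compute optimal value.
f(x*) = 7*0.875^2 + 18*0.875 = 21.1094


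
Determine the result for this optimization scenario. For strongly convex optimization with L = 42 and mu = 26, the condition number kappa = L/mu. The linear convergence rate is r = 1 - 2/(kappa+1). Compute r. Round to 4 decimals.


Step 1: Compute the condition number.
kappa = L/mu = 42/26 = 1.6154
Step 2: Compute the convergence rate.
r = 1 - 2/(kappa + 1) = 1 - 2*mu/(L + mu) = (L - mu)/(L + mu) = 16/68 = 0.2353


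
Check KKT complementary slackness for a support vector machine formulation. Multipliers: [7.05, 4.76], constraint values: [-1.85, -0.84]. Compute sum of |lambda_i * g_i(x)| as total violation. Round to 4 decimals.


KKT complementary slackness check:
lambda_1 * g_1 = 7.05 * -1.85 = -13.0425
lambda_2 * g_2 = 4.76 * -0.84 = -3.9984
Total violation = 13.0425 + 3.9984 = 17.0409


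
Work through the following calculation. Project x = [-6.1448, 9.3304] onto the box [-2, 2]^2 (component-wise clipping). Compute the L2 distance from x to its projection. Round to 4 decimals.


Project each component onto [-2, 2].
clip(-6.1448) = -2.0, clip(9.3304) = 2.0
Projection = [-2.0, 2.0]
Squared diffs: [17.1794, 53.7348]
Distance = sqrt(70.9142) = 8.4211


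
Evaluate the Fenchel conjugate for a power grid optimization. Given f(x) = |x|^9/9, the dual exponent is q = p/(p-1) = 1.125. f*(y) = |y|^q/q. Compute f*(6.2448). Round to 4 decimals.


The conjugate exponent q satisfies 1/p + 1/q = 1.
p = 9, so q = 9/(9 - 1) = 1.125
|y|^q = 6.2448^1.125 = 7.8516
f*(6.2448) = 7.8516 / 1.125 = 6.9792


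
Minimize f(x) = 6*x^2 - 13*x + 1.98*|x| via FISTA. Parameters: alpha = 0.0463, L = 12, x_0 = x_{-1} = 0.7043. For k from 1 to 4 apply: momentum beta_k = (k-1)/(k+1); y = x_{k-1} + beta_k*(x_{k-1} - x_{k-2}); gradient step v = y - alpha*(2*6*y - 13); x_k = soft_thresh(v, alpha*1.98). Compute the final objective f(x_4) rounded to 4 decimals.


FISTA on f(x) = 6*x^2 - 13*x + 1.98*|x|
L = 12, alpha = 0.0463
Iteration 1: beta = 0.0, y = 0.7043 + 0.0*(0.7043 - 0.7043) = 0.7043
  grad(y) = -4.5484, v = y - alpha*grad = 0.9149
  prox(v) = soft_thresh(0.9149, 0.0917) = 0.8232
Iteration 2: beta = 0.3333, y = 0.8232 + 0.3333*(0.8232 - 0.7043) = 0.8629
  grad(y) = -2.6457, v = y - alpha*grad = 0.9854
  prox(v) = soft_thresh(0.9854, 0.0917) = 0.8937
Iteration 3: beta = 0.5, y = 0.8937 + 0.5*(0.8937 - 0.8232) = 0.9289
  grad(y) = -1.8531, v = y - alpha*grad = 1.0147
  prox(v) = soft_thresh(1.0147, 0.0917) = 0.923
Iteration 4: beta = 0.6, y = 0.923 + 0.6*(0.923 - 0.8937) = 0.9406
  grad(y) = -1.7122, v = y - alpha*grad = 1.0199
  prox(v) = soft_thresh(1.0199, 0.0917) = 0.9282
f(x_4) = 6*0.9282^2 - 13*0.9282 + 1.98*|0.9282| = -5.0594


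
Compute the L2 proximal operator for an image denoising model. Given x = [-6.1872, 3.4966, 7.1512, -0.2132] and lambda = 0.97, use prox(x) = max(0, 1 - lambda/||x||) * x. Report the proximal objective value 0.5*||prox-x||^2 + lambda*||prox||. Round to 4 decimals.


Step 1: Compute ||x||.
||x|| = 10.0843
Step 2: Compute scaling factor.
scale = max(0, 1 - 0.97/10.0843) = 0.9038
Step 3: prox(x) = [-5.5921, 3.1603, 6.4633, -0.1927]
||prox(x)|| = 9.1143
Step 4: Proximal objective.
0.5*||prox-x||^2 = 0.4705
lambda*||prox|| = 8.8409
Total = 9.3113


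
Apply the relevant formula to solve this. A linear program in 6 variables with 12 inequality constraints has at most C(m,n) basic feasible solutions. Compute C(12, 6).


Each vertex corresponds to some choice of n active constraints out of m, so the number of vertices is at most C(m, n) = m! / (n!(m-n)!).
m = 12, n = 6
Numerator: 12 * 11 * 10 * 9 * 8 * 7
Denominator: 6! = 720
C(12, 6) = 924


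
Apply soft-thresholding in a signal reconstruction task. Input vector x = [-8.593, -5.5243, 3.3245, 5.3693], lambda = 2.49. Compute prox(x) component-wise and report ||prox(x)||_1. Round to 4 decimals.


Soft-thresholding with lambda = 2.49:
prox(-8.593) = sign(-8.593)*max(|-8.593| - 2.49, 0) = -6.103
prox(-5.5243) = sign(-5.5243)*max(|-5.5243| - 2.49, 0) = -3.0343
prox(3.3245) = sign(3.3245)*max(|3.3245| - 2.49, 0) = 0.8345
prox(5.3693) = sign(5.3693)*max(|5.3693| - 2.49, 0) = 2.8793
prox(x) = [-6.103, -3.0343, 0.8345, 2.8793]
||prox(x)||_1 = 6.103 + 3.0343 + 0.8345 + 2.8793 = 12.8511
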